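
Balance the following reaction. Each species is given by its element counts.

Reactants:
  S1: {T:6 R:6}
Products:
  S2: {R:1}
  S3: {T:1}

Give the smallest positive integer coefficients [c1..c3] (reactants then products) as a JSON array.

Coefficients: [1, 6, 6]

T: 1·6 = 6 | 6·0+6·1 = 6
R: 1·6 = 6 | 6·1+6·0 = 6
gcd(1,6,6) = 1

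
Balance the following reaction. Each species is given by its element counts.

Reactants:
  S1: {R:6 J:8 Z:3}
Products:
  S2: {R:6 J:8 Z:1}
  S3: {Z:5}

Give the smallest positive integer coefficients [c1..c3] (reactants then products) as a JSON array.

Coefficients: [5, 5, 2]

R: 5·6 = 30 | 5·6+2·0 = 30
J: 5·8 = 40 | 5·8+2·0 = 40
Z: 5·3 = 15 | 5·1+2·5 = 15
gcd(5,5,2) = 1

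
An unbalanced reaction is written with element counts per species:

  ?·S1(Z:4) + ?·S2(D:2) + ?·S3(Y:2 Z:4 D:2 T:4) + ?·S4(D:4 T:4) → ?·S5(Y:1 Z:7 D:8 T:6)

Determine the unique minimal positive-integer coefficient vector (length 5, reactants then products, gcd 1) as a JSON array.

Coefficients: [5, 6, 2, 4, 4]

Y: 5·0+6·0+2·2+4·0 = 4 | 4·1 = 4
Z: 5·4+6·0+2·4+4·0 = 28 | 4·7 = 28
D: 5·0+6·2+2·2+4·4 = 32 | 4·8 = 32
T: 5·0+6·0+2·4+4·4 = 24 | 4·6 = 24
gcd(5,6,2,4,4) = 1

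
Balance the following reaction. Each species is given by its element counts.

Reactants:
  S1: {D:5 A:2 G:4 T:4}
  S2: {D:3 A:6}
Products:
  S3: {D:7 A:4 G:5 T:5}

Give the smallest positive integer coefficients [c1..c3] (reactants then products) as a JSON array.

Coefficients: [5, 1, 4]

D: 5·5+1·3 = 28 | 4·7 = 28
A: 5·2+1·6 = 16 | 4·4 = 16
G: 5·4+1·0 = 20 | 4·5 = 20
T: 5·4+1·0 = 20 | 4·5 = 20
gcd(5,1,4) = 1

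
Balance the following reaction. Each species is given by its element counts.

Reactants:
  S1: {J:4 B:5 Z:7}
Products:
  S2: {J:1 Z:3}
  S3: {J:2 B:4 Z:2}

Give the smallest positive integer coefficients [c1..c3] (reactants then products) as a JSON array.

J: 4·4 = 16 | 6·1+5·2 = 16
B: 4·5 = 20 | 6·0+5·4 = 20
Z: 4·7 = 28 | 6·3+5·2 = 28
gcd(4,6,5) = 1

Coefficients: [4, 6, 5]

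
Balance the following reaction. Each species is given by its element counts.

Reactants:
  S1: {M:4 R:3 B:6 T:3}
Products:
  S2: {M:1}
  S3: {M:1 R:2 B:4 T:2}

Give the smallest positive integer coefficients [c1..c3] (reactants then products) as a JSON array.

M: 2·4 = 8 | 5·1+3·1 = 8
R: 2·3 = 6 | 5·0+3·2 = 6
B: 2·6 = 12 | 5·0+3·4 = 12
T: 2·3 = 6 | 5·0+3·2 = 6
gcd(2,5,3) = 1

Coefficients: [2, 5, 3]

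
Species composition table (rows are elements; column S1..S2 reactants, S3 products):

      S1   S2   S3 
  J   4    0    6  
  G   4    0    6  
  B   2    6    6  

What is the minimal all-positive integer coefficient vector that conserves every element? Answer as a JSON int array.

Coefficients: [3, 1, 2]

J: 3·4+1·0 = 12 | 2·6 = 12
G: 3·4+1·0 = 12 | 2·6 = 12
B: 3·2+1·6 = 12 | 2·6 = 12
gcd(3,1,2) = 1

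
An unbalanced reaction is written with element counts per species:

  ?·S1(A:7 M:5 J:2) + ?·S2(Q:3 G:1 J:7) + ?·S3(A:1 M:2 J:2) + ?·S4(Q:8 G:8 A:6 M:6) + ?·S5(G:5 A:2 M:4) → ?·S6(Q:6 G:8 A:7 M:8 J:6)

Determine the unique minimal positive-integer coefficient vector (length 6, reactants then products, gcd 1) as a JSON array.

Coefficients: [2, 4, 2, 3, 4, 6]

Q: 2·0+4·3+2·0+3·8+4·0 = 36 | 6·6 = 36
G: 2·0+4·1+2·0+3·8+4·5 = 48 | 6·8 = 48
A: 2·7+4·0+2·1+3·6+4·2 = 42 | 6·7 = 42
M: 2·5+4·0+2·2+3·6+4·4 = 48 | 6·8 = 48
J: 2·2+4·7+2·2+3·0+4·0 = 36 | 6·6 = 36
gcd(2,4,2,3,4,6) = 1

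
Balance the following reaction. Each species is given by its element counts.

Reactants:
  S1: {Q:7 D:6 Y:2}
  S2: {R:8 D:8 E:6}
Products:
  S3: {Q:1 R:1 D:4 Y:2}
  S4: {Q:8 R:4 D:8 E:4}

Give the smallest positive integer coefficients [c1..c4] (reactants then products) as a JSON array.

Q: 4·7+2·0 = 28 | 4·1+3·8 = 28
R: 4·0+2·8 = 16 | 4·1+3·4 = 16
D: 4·6+2·8 = 40 | 4·4+3·8 = 40
Y: 4·2+2·0 = 8 | 4·2+3·0 = 8
E: 4·0+2·6 = 12 | 4·0+3·4 = 12
gcd(4,2,4,3) = 1

Coefficients: [4, 2, 4, 3]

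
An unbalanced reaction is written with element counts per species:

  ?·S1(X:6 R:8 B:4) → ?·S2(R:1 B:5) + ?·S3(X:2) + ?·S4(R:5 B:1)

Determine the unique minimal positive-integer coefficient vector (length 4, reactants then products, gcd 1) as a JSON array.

Coefficients: [2, 1, 6, 3]

X: 2·6 = 12 | 1·0+6·2+3·0 = 12
R: 2·8 = 16 | 1·1+6·0+3·5 = 16
B: 2·4 = 8 | 1·5+6·0+3·1 = 8
gcd(2,1,6,3) = 1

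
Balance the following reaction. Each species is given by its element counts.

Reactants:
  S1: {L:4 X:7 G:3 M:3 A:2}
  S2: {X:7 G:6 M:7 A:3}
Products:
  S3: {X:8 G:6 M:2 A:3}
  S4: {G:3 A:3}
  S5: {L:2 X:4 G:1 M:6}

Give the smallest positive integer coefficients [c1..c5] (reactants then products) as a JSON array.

Coefficients: [3, 5, 4, 3, 6]

L: 3·4+5·0 = 12 | 4·0+3·0+6·2 = 12
X: 3·7+5·7 = 56 | 4·8+3·0+6·4 = 56
G: 3·3+5·6 = 39 | 4·6+3·3+6·1 = 39
M: 3·3+5·7 = 44 | 4·2+3·0+6·6 = 44
A: 3·2+5·3 = 21 | 4·3+3·3+6·0 = 21
gcd(3,5,4,3,6) = 1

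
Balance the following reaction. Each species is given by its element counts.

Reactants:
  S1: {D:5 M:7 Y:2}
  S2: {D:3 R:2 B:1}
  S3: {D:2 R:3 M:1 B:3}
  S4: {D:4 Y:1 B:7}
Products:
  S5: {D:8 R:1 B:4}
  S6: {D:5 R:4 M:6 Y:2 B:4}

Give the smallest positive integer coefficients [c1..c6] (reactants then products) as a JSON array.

D: 3·5+5·3+3·2+2·4 = 44 | 3·8+4·5 = 44
R: 3·0+5·2+3·3+2·0 = 19 | 3·1+4·4 = 19
M: 3·7+5·0+3·1+2·0 = 24 | 3·0+4·6 = 24
Y: 3·2+5·0+3·0+2·1 = 8 | 3·0+4·2 = 8
B: 3·0+5·1+3·3+2·7 = 28 | 3·4+4·4 = 28
gcd(3,5,3,2,3,4) = 1

Coefficients: [3, 5, 3, 2, 3, 4]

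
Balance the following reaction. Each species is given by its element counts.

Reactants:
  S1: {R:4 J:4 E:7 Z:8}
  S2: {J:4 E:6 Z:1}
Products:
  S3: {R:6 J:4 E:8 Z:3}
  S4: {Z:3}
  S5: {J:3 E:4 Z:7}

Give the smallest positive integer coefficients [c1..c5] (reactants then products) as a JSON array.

Coefficients: [6, 1, 4, 3, 4]

R: 6·4+1·0 = 24 | 4·6+3·0+4·0 = 24
J: 6·4+1·4 = 28 | 4·4+3·0+4·3 = 28
E: 6·7+1·6 = 48 | 4·8+3·0+4·4 = 48
Z: 6·8+1·1 = 49 | 4·3+3·3+4·7 = 49
gcd(6,1,4,3,4) = 1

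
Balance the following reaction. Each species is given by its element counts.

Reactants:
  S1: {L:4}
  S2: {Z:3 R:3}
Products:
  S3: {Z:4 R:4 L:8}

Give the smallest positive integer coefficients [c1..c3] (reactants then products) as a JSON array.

Z: 6·0+4·3 = 12 | 3·4 = 12
R: 6·0+4·3 = 12 | 3·4 = 12
L: 6·4+4·0 = 24 | 3·8 = 24
gcd(6,4,3) = 1

Coefficients: [6, 4, 3]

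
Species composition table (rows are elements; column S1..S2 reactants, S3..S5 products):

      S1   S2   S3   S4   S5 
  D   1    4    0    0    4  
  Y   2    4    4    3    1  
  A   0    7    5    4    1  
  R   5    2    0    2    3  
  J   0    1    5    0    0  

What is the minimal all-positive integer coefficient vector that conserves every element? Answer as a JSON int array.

Coefficients: [4, 5, 1, 6, 6]

D: 4·1+5·4 = 24 | 1·0+6·0+6·4 = 24
Y: 4·2+5·4 = 28 | 1·4+6·3+6·1 = 28
A: 4·0+5·7 = 35 | 1·5+6·4+6·1 = 35
R: 4·5+5·2 = 30 | 1·0+6·2+6·3 = 30
J: 4·0+5·1 = 5 | 1·5+6·0+6·0 = 5
gcd(4,5,1,6,6) = 1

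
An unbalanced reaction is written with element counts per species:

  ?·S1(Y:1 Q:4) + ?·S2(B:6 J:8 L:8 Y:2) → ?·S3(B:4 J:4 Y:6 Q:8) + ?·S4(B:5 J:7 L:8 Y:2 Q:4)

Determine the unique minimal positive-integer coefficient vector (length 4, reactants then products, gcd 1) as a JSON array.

B: 6·0+4·6 = 24 | 1·4+4·5 = 24
J: 6·0+4·8 = 32 | 1·4+4·7 = 32
L: 6·0+4·8 = 32 | 1·0+4·8 = 32
Y: 6·1+4·2 = 14 | 1·6+4·2 = 14
Q: 6·4+4·0 = 24 | 1·8+4·4 = 24
gcd(6,4,1,4) = 1

Coefficients: [6, 4, 1, 4]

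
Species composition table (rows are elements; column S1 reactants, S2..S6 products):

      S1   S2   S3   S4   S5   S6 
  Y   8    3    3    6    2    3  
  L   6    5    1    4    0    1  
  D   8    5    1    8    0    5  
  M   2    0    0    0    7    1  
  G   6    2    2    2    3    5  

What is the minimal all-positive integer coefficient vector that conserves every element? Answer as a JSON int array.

Y: 4·8 = 32 | 3·3+4·3+1·6+1·2+1·3 = 32
L: 4·6 = 24 | 3·5+4·1+1·4+1·0+1·1 = 24
D: 4·8 = 32 | 3·5+4·1+1·8+1·0+1·5 = 32
M: 4·2 = 8 | 3·0+4·0+1·0+1·7+1·1 = 8
G: 4·6 = 24 | 3·2+4·2+1·2+1·3+1·5 = 24
gcd(4,3,4,1,1,1) = 1

Coefficients: [4, 3, 4, 1, 1, 1]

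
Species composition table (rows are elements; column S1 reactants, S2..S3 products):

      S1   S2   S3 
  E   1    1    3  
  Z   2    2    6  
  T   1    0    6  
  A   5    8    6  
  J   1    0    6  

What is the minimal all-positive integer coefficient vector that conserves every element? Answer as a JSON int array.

E: 6·1 = 6 | 3·1+1·3 = 6
Z: 6·2 = 12 | 3·2+1·6 = 12
T: 6·1 = 6 | 3·0+1·6 = 6
A: 6·5 = 30 | 3·8+1·6 = 30
J: 6·1 = 6 | 3·0+1·6 = 6
gcd(6,3,1) = 1

Coefficients: [6, 3, 1]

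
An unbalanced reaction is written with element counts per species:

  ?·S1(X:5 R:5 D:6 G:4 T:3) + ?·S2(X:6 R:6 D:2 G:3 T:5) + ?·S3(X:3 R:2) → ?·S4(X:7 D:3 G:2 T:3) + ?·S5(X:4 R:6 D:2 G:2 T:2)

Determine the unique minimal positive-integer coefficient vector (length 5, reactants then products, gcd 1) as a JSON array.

X: 2·5+2·6+4·3 = 34 | 2·7+5·4 = 34
R: 2·5+2·6+4·2 = 30 | 2·0+5·6 = 30
D: 2·6+2·2+4·0 = 16 | 2·3+5·2 = 16
G: 2·4+2·3+4·0 = 14 | 2·2+5·2 = 14
T: 2·3+2·5+4·0 = 16 | 2·3+5·2 = 16
gcd(2,2,4,2,5) = 1

Coefficients: [2, 2, 4, 2, 5]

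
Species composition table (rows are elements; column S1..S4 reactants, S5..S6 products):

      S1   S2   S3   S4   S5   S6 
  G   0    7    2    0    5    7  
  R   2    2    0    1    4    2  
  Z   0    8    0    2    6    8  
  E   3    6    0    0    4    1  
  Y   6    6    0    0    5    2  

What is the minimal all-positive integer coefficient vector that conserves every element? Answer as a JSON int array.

Coefficients: [1, 1, 5, 6, 2, 1]

G: 1·0+1·7+5·2+6·0 = 17 | 2·5+1·7 = 17
R: 1·2+1·2+5·0+6·1 = 10 | 2·4+1·2 = 10
Z: 1·0+1·8+5·0+6·2 = 20 | 2·6+1·8 = 20
E: 1·3+1·6+5·0+6·0 = 9 | 2·4+1·1 = 9
Y: 1·6+1·6+5·0+6·0 = 12 | 2·5+1·2 = 12
gcd(1,1,5,6,2,1) = 1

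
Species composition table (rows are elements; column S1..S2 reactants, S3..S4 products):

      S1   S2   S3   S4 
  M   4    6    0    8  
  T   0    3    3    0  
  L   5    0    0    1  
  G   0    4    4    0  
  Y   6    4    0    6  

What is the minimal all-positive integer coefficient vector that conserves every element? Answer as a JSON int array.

Coefficients: [1, 6, 6, 5]

M: 1·4+6·6 = 40 | 6·0+5·8 = 40
T: 1·0+6·3 = 18 | 6·3+5·0 = 18
L: 1·5+6·0 = 5 | 6·0+5·1 = 5
G: 1·0+6·4 = 24 | 6·4+5·0 = 24
Y: 1·6+6·4 = 30 | 6·0+5·6 = 30
gcd(1,6,6,5) = 1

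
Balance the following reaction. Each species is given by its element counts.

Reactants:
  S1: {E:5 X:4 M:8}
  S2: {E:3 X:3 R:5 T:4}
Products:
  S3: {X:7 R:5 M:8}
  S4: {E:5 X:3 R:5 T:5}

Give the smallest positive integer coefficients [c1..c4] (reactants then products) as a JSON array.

Coefficients: [1, 5, 1, 4]

E: 1·5+5·3 = 20 | 1·0+4·5 = 20
X: 1·4+5·3 = 19 | 1·7+4·3 = 19
R: 1·0+5·5 = 25 | 1·5+4·5 = 25
T: 1·0+5·4 = 20 | 1·0+4·5 = 20
M: 1·8+5·0 = 8 | 1·8+4·0 = 8
gcd(1,5,1,4) = 1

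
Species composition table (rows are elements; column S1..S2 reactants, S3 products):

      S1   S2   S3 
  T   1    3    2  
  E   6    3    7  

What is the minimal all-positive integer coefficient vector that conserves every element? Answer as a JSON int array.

Coefficients: [3, 1, 3]

T: 3·1+1·3 = 6 | 3·2 = 6
E: 3·6+1·3 = 21 | 3·7 = 21
gcd(3,1,3) = 1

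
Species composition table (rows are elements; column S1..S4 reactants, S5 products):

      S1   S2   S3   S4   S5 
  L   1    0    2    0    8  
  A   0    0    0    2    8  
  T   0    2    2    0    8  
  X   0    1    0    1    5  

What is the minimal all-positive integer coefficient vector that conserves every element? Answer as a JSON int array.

Coefficients: [2, 1, 3, 4, 1]

L: 2·1+1·0+3·2+4·0 = 8 | 1·8 = 8
A: 2·0+1·0+3·0+4·2 = 8 | 1·8 = 8
T: 2·0+1·2+3·2+4·0 = 8 | 1·8 = 8
X: 2·0+1·1+3·0+4·1 = 5 | 1·5 = 5
gcd(2,1,3,4,1) = 1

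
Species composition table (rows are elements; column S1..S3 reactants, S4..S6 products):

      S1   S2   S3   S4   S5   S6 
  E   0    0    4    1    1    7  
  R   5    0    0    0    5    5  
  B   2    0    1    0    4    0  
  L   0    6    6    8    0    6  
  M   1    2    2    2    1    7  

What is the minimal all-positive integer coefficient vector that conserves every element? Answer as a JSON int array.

Coefficients: [4, 5, 4, 6, 3, 1]

E: 4·0+5·0+4·4 = 16 | 6·1+3·1+1·7 = 16
R: 4·5+5·0+4·0 = 20 | 6·0+3·5+1·5 = 20
B: 4·2+5·0+4·1 = 12 | 6·0+3·4+1·0 = 12
L: 4·0+5·6+4·6 = 54 | 6·8+3·0+1·6 = 54
M: 4·1+5·2+4·2 = 22 | 6·2+3·1+1·7 = 22
gcd(4,5,4,6,3,1) = 1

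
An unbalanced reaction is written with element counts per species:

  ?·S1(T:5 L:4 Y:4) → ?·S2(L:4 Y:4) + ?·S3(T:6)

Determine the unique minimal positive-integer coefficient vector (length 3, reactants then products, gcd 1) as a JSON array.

Coefficients: [6, 6, 5]

T: 6·5 = 30 | 6·0+5·6 = 30
L: 6·4 = 24 | 6·4+5·0 = 24
Y: 6·4 = 24 | 6·4+5·0 = 24
gcd(6,6,5) = 1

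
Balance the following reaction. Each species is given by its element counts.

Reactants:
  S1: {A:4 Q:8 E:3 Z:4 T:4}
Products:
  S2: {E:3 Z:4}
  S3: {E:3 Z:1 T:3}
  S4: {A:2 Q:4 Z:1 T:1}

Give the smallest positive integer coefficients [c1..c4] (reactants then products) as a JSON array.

A: 3·4 = 12 | 1·0+2·0+6·2 = 12
Q: 3·8 = 24 | 1·0+2·0+6·4 = 24
E: 3·3 = 9 | 1·3+2·3+6·0 = 9
Z: 3·4 = 12 | 1·4+2·1+6·1 = 12
T: 3·4 = 12 | 1·0+2·3+6·1 = 12
gcd(3,1,2,6) = 1

Coefficients: [3, 1, 2, 6]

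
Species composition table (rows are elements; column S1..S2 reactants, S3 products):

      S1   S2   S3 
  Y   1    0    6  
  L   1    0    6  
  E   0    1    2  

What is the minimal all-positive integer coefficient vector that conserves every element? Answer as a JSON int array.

Y: 6·1+2·0 = 6 | 1·6 = 6
L: 6·1+2·0 = 6 | 1·6 = 6
E: 6·0+2·1 = 2 | 1·2 = 2
gcd(6,2,1) = 1

Coefficients: [6, 2, 1]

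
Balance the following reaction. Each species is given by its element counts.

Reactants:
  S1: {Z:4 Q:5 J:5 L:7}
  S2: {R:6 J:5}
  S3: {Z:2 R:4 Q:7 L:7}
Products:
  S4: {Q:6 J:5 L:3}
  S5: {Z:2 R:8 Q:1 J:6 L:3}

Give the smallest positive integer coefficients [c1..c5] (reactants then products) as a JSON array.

Z: 2·4+6·0+1·2 = 10 | 2·0+5·2 = 10
R: 2·0+6·6+1·4 = 40 | 2·0+5·8 = 40
Q: 2·5+6·0+1·7 = 17 | 2·6+5·1 = 17
J: 2·5+6·5+1·0 = 40 | 2·5+5·6 = 40
L: 2·7+6·0+1·7 = 21 | 2·3+5·3 = 21
gcd(2,6,1,2,5) = 1

Coefficients: [2, 6, 1, 2, 5]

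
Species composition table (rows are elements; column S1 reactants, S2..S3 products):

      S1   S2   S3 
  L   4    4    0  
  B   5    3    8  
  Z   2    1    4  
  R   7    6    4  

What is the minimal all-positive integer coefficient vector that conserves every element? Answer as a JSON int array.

Coefficients: [4, 4, 1]

L: 4·4 = 16 | 4·4+1·0 = 16
B: 4·5 = 20 | 4·3+1·8 = 20
Z: 4·2 = 8 | 4·1+1·4 = 8
R: 4·7 = 28 | 4·6+1·4 = 28
gcd(4,4,1) = 1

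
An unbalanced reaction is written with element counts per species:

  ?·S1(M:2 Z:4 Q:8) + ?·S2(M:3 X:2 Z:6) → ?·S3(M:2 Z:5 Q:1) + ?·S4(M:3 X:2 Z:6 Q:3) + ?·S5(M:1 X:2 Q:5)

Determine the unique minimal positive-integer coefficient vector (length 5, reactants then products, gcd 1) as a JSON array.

M: 3·2+4·3 = 18 | 6·2+1·3+3·1 = 18
X: 3·0+4·2 = 8 | 6·0+1·2+3·2 = 8
Z: 3·4+4·6 = 36 | 6·5+1·6+3·0 = 36
Q: 3·8+4·0 = 24 | 6·1+1·3+3·5 = 24
gcd(3,4,6,1,3) = 1

Coefficients: [3, 4, 6, 1, 3]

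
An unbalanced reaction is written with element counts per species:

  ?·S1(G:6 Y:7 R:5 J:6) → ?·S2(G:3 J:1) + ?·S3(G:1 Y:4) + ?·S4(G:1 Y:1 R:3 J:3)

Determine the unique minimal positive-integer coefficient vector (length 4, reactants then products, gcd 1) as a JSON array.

Coefficients: [3, 3, 4, 5]

G: 3·6 = 18 | 3·3+4·1+5·1 = 18
Y: 3·7 = 21 | 3·0+4·4+5·1 = 21
R: 3·5 = 15 | 3·0+4·0+5·3 = 15
J: 3·6 = 18 | 3·1+4·0+5·3 = 18
gcd(3,3,4,5) = 1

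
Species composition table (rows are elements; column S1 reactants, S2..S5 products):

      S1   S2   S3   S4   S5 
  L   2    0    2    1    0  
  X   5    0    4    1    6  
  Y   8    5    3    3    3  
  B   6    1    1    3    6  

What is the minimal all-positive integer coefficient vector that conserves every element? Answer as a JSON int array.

Coefficients: [6, 3, 3, 6, 2]

L: 6·2 = 12 | 3·0+3·2+6·1+2·0 = 12
X: 6·5 = 30 | 3·0+3·4+6·1+2·6 = 30
Y: 6·8 = 48 | 3·5+3·3+6·3+2·3 = 48
B: 6·6 = 36 | 3·1+3·1+6·3+2·6 = 36
gcd(6,3,3,6,2) = 1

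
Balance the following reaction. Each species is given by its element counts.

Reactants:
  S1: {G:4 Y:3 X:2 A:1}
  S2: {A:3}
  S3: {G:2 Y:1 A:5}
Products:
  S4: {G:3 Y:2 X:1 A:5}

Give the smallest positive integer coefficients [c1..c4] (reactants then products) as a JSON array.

Coefficients: [3, 4, 3, 6]

G: 3·4+4·0+3·2 = 18 | 6·3 = 18
Y: 3·3+4·0+3·1 = 12 | 6·2 = 12
X: 3·2+4·0+3·0 = 6 | 6·1 = 6
A: 3·1+4·3+3·5 = 30 | 6·5 = 30
gcd(3,4,3,6) = 1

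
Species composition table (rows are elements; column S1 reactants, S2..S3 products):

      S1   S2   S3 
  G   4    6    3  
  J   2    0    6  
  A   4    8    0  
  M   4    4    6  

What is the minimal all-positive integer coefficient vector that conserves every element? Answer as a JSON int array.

Coefficients: [6, 3, 2]

G: 6·4 = 24 | 3·6+2·3 = 24
J: 6·2 = 12 | 3·0+2·6 = 12
A: 6·4 = 24 | 3·8+2·0 = 24
M: 6·4 = 24 | 3·4+2·6 = 24
gcd(6,3,2) = 1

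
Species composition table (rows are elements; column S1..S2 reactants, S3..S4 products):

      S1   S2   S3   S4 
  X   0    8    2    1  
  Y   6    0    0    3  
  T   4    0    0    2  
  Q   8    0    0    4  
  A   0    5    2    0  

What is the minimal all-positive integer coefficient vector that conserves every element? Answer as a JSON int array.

X: 3·0+2·8 = 16 | 5·2+6·1 = 16
Y: 3·6+2·0 = 18 | 5·0+6·3 = 18
T: 3·4+2·0 = 12 | 5·0+6·2 = 12
Q: 3·8+2·0 = 24 | 5·0+6·4 = 24
A: 3·0+2·5 = 10 | 5·2+6·0 = 10
gcd(3,2,5,6) = 1

Coefficients: [3, 2, 5, 6]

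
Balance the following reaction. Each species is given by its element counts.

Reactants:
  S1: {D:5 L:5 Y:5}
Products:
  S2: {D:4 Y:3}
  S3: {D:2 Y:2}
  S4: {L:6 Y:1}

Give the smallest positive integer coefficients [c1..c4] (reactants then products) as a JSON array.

D: 6·5 = 30 | 5·4+5·2+5·0 = 30
L: 6·5 = 30 | 5·0+5·0+5·6 = 30
Y: 6·5 = 30 | 5·3+5·2+5·1 = 30
gcd(6,5,5,5) = 1

Coefficients: [6, 5, 5, 5]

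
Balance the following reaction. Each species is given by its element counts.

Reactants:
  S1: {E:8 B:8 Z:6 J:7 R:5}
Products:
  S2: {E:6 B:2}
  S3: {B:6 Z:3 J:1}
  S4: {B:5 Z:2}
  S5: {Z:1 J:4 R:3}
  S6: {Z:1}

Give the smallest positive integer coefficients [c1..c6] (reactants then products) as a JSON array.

Coefficients: [3, 4, 1, 2, 5, 6]

E: 3·8 = 24 | 4·6+1·0+2·0+5·0+6·0 = 24
B: 3·8 = 24 | 4·2+1·6+2·5+5·0+6·0 = 24
Z: 3·6 = 18 | 4·0+1·3+2·2+5·1+6·1 = 18
J: 3·7 = 21 | 4·0+1·1+2·0+5·4+6·0 = 21
R: 3·5 = 15 | 4·0+1·0+2·0+5·3+6·0 = 15
gcd(3,4,1,2,5,6) = 1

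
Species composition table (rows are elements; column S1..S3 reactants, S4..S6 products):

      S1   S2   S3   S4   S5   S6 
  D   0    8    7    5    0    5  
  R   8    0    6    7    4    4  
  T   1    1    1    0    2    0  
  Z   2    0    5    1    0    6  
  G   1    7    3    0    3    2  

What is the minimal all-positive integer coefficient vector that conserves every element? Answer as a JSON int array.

D: 5·0+1·8+6·7 = 50 | 4·5+6·0+6·5 = 50
R: 5·8+1·0+6·6 = 76 | 4·7+6·4+6·4 = 76
T: 5·1+1·1+6·1 = 12 | 4·0+6·2+6·0 = 12
Z: 5·2+1·0+6·5 = 40 | 4·1+6·0+6·6 = 40
G: 5·1+1·7+6·3 = 30 | 4·0+6·3+6·2 = 30
gcd(5,1,6,4,6,6) = 1

Coefficients: [5, 1, 6, 4, 6, 6]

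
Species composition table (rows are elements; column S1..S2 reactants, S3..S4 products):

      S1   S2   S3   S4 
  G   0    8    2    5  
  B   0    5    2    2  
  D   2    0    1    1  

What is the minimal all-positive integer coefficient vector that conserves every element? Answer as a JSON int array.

G: 5·0+4·8 = 32 | 6·2+4·5 = 32
B: 5·0+4·5 = 20 | 6·2+4·2 = 20
D: 5·2+4·0 = 10 | 6·1+4·1 = 10
gcd(5,4,6,4) = 1

Coefficients: [5, 4, 6, 4]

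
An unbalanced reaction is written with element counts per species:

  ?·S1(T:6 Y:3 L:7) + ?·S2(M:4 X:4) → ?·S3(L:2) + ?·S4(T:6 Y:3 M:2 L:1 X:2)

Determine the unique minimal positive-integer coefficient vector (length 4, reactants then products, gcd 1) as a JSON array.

T: 2·6+1·0 = 12 | 6·0+2·6 = 12
Y: 2·3+1·0 = 6 | 6·0+2·3 = 6
M: 2·0+1·4 = 4 | 6·0+2·2 = 4
L: 2·7+1·0 = 14 | 6·2+2·1 = 14
X: 2·0+1·4 = 4 | 6·0+2·2 = 4
gcd(2,1,6,2) = 1

Coefficients: [2, 1, 6, 2]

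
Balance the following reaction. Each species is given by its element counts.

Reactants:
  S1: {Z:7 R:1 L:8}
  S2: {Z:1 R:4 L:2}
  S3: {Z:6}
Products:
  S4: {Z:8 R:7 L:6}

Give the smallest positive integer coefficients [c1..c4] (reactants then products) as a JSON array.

Coefficients: [1, 5, 2, 3]

Z: 1·7+5·1+2·6 = 24 | 3·8 = 24
R: 1·1+5·4+2·0 = 21 | 3·7 = 21
L: 1·8+5·2+2·0 = 18 | 3·6 = 18
gcd(1,5,2,3) = 1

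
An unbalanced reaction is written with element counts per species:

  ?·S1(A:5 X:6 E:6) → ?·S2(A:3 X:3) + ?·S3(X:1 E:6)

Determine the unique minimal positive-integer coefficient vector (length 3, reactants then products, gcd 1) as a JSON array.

Coefficients: [3, 5, 3]

A: 3·5 = 15 | 5·3+3·0 = 15
X: 3·6 = 18 | 5·3+3·1 = 18
E: 3·6 = 18 | 5·0+3·6 = 18
gcd(3,5,3) = 1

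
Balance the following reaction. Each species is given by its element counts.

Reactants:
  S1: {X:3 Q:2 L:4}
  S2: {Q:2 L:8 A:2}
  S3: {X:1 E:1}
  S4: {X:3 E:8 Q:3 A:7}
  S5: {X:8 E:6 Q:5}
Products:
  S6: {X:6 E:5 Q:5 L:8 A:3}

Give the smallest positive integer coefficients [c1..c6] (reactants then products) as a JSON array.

X: 2·3+4·0+5·1+1·3+2·8 = 30 | 5·6 = 30
E: 2·0+4·0+5·1+1·8+2·6 = 25 | 5·5 = 25
Q: 2·2+4·2+5·0+1·3+2·5 = 25 | 5·5 = 25
L: 2·4+4·8+5·0+1·0+2·0 = 40 | 5·8 = 40
A: 2·0+4·2+5·0+1·7+2·0 = 15 | 5·3 = 15
gcd(2,4,5,1,2,5) = 1

Coefficients: [2, 4, 5, 1, 2, 5]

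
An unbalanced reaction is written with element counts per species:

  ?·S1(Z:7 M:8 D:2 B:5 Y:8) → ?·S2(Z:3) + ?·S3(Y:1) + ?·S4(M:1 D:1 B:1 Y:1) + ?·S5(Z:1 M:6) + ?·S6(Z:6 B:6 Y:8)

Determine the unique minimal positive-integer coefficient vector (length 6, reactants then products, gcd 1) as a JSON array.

Coefficients: [2, 2, 4, 4, 2, 1]

Z: 2·7 = 14 | 2·3+4·0+4·0+2·1+1·6 = 14
M: 2·8 = 16 | 2·0+4·0+4·1+2·6+1·0 = 16
D: 2·2 = 4 | 2·0+4·0+4·1+2·0+1·0 = 4
B: 2·5 = 10 | 2·0+4·0+4·1+2·0+1·6 = 10
Y: 2·8 = 16 | 2·0+4·1+4·1+2·0+1·8 = 16
gcd(2,2,4,4,2,1) = 1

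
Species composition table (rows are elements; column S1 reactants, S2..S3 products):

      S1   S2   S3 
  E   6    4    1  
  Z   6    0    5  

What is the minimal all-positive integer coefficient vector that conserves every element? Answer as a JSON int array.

E: 5·6 = 30 | 6·4+6·1 = 30
Z: 5·6 = 30 | 6·0+6·5 = 30
gcd(5,6,6) = 1

Coefficients: [5, 6, 6]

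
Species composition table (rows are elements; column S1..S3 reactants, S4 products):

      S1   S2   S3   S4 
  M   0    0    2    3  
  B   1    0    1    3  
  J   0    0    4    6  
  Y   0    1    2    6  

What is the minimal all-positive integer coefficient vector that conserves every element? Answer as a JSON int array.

M: 3·0+6·0+3·2 = 6 | 2·3 = 6
B: 3·1+6·0+3·1 = 6 | 2·3 = 6
J: 3·0+6·0+3·4 = 12 | 2·6 = 12
Y: 3·0+6·1+3·2 = 12 | 2·6 = 12
gcd(3,6,3,2) = 1

Coefficients: [3, 6, 3, 2]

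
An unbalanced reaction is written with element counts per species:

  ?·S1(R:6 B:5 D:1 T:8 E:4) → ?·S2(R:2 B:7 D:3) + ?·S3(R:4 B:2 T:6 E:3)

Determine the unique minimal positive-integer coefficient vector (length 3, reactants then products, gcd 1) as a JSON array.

R: 3·6 = 18 | 1·2+4·4 = 18
B: 3·5 = 15 | 1·7+4·2 = 15
D: 3·1 = 3 | 1·3+4·0 = 3
T: 3·8 = 24 | 1·0+4·6 = 24
E: 3·4 = 12 | 1·0+4·3 = 12
gcd(3,1,4) = 1

Coefficients: [3, 1, 4]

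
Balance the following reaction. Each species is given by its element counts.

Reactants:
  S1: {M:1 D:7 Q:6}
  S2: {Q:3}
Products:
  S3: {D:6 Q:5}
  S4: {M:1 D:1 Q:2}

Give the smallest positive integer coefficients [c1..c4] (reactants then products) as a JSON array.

Coefficients: [3, 1, 3, 3]

M: 3·1+1·0 = 3 | 3·0+3·1 = 3
D: 3·7+1·0 = 21 | 3·6+3·1 = 21
Q: 3·6+1·3 = 21 | 3·5+3·2 = 21
gcd(3,1,3,3) = 1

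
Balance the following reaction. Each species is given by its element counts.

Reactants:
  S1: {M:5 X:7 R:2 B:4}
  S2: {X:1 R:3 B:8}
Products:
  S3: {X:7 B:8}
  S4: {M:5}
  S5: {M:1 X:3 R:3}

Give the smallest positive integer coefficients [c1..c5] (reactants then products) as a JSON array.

Coefficients: [6, 1, 4, 5, 5]

M: 6·5+1·0 = 30 | 4·0+5·5+5·1 = 30
X: 6·7+1·1 = 43 | 4·7+5·0+5·3 = 43
R: 6·2+1·3 = 15 | 4·0+5·0+5·3 = 15
B: 6·4+1·8 = 32 | 4·8+5·0+5·0 = 32
gcd(6,1,4,5,5) = 1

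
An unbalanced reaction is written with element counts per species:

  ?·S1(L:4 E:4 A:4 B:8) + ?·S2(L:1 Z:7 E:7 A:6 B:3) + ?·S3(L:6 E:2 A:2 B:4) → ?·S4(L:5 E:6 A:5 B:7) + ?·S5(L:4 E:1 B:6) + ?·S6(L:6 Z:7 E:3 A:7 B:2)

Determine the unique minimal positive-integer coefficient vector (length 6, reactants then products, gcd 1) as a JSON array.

Coefficients: [5, 2, 6, 6, 4, 2]

L: 5·4+2·1+6·6 = 58 | 6·5+4·4+2·6 = 58
Z: 5·0+2·7+6·0 = 14 | 6·0+4·0+2·7 = 14
E: 5·4+2·7+6·2 = 46 | 6·6+4·1+2·3 = 46
A: 5·4+2·6+6·2 = 44 | 6·5+4·0+2·7 = 44
B: 5·8+2·3+6·4 = 70 | 6·7+4·6+2·2 = 70
gcd(5,2,6,6,4,2) = 1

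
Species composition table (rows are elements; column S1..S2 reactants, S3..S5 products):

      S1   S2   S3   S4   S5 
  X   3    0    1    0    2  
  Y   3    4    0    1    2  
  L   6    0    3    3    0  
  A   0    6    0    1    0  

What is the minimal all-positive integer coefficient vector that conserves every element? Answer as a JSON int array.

Coefficients: [4, 1, 2, 6, 5]

X: 4·3+1·0 = 12 | 2·1+6·0+5·2 = 12
Y: 4·3+1·4 = 16 | 2·0+6·1+5·2 = 16
L: 4·6+1·0 = 24 | 2·3+6·3+5·0 = 24
A: 4·0+1·6 = 6 | 2·0+6·1+5·0 = 6
gcd(4,1,2,6,5) = 1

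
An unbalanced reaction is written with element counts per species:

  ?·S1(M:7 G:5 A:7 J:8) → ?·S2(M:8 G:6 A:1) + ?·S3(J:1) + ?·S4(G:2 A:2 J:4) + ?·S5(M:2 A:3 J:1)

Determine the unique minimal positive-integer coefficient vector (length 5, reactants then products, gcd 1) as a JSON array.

Coefficients: [2, 1, 5, 2, 3]

M: 2·7 = 14 | 1·8+5·0+2·0+3·2 = 14
G: 2·5 = 10 | 1·6+5·0+2·2+3·0 = 10
A: 2·7 = 14 | 1·1+5·0+2·2+3·3 = 14
J: 2·8 = 16 | 1·0+5·1+2·4+3·1 = 16
gcd(2,1,5,2,3) = 1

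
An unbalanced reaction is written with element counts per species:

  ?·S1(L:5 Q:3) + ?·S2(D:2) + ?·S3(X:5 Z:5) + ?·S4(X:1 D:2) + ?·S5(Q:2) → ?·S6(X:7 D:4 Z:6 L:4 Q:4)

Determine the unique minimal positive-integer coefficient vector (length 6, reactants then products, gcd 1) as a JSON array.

Coefficients: [4, 5, 6, 5, 4, 5]

X: 4·0+5·0+6·5+5·1+4·0 = 35 | 5·7 = 35
D: 4·0+5·2+6·0+5·2+4·0 = 20 | 5·4 = 20
Z: 4·0+5·0+6·5+5·0+4·0 = 30 | 5·6 = 30
L: 4·5+5·0+6·0+5·0+4·0 = 20 | 5·4 = 20
Q: 4·3+5·0+6·0+5·0+4·2 = 20 | 5·4 = 20
gcd(4,5,6,5,4,5) = 1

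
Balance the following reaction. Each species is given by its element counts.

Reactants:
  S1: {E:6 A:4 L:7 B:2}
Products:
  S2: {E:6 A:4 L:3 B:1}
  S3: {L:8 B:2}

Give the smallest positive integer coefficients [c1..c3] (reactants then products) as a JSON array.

Coefficients: [2, 2, 1]

E: 2·6 = 12 | 2·6+1·0 = 12
A: 2·4 = 8 | 2·4+1·0 = 8
L: 2·7 = 14 | 2·3+1·8 = 14
B: 2·2 = 4 | 2·1+1·2 = 4
gcd(2,2,1) = 1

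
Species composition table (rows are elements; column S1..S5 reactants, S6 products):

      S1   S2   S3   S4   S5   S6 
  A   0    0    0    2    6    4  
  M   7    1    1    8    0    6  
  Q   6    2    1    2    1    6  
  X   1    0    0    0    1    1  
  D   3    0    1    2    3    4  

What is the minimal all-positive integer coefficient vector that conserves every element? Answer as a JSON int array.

Coefficients: [2, 5, 3, 1, 3, 5]

A: 2·0+5·0+3·0+1·2+3·6 = 20 | 5·4 = 20
M: 2·7+5·1+3·1+1·8+3·0 = 30 | 5·6 = 30
Q: 2·6+5·2+3·1+1·2+3·1 = 30 | 5·6 = 30
X: 2·1+5·0+3·0+1·0+3·1 = 5 | 5·1 = 5
D: 2·3+5·0+3·1+1·2+3·3 = 20 | 5·4 = 20
gcd(2,5,3,1,3,5) = 1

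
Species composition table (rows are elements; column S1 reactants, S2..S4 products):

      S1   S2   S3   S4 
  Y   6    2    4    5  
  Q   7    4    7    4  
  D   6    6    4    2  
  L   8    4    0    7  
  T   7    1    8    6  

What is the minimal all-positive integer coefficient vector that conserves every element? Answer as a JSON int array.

Y: 5·6 = 30 | 3·2+1·4+4·5 = 30
Q: 5·7 = 35 | 3·4+1·7+4·4 = 35
D: 5·6 = 30 | 3·6+1·4+4·2 = 30
L: 5·8 = 40 | 3·4+1·0+4·7 = 40
T: 5·7 = 35 | 3·1+1·8+4·6 = 35
gcd(5,3,1,4) = 1

Coefficients: [5, 3, 1, 4]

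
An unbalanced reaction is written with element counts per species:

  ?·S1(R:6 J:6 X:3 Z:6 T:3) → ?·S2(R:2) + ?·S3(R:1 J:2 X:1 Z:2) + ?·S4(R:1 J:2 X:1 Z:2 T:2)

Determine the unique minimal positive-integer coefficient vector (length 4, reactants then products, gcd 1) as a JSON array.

R: 2·6 = 12 | 3·2+3·1+3·1 = 12
J: 2·6 = 12 | 3·0+3·2+3·2 = 12
X: 2·3 = 6 | 3·0+3·1+3·1 = 6
Z: 2·6 = 12 | 3·0+3·2+3·2 = 12
T: 2·3 = 6 | 3·0+3·0+3·2 = 6
gcd(2,3,3,3) = 1

Coefficients: [2, 3, 3, 3]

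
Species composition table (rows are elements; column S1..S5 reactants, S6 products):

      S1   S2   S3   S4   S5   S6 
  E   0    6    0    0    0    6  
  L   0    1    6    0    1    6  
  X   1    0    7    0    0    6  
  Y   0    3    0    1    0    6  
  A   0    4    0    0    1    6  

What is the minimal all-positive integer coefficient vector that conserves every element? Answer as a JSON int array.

Coefficients: [5, 2, 1, 6, 4, 2]

E: 5·0+2·6+1·0+6·0+4·0 = 12 | 2·6 = 12
L: 5·0+2·1+1·6+6·0+4·1 = 12 | 2·6 = 12
X: 5·1+2·0+1·7+6·0+4·0 = 12 | 2·6 = 12
Y: 5·0+2·3+1·0+6·1+4·0 = 12 | 2·6 = 12
A: 5·0+2·4+1·0+6·0+4·1 = 12 | 2·6 = 12
gcd(5,2,1,6,4,2) = 1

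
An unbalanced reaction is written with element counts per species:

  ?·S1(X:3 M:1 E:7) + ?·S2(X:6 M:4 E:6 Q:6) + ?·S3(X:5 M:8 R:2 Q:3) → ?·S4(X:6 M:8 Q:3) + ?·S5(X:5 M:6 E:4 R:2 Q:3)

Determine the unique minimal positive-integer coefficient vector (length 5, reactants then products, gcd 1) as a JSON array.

Coefficients: [2, 1, 5, 2, 5]

X: 2·3+1·6+5·5 = 37 | 2·6+5·5 = 37
M: 2·1+1·4+5·8 = 46 | 2·8+5·6 = 46
E: 2·7+1·6+5·0 = 20 | 2·0+5·4 = 20
R: 2·0+1·0+5·2 = 10 | 2·0+5·2 = 10
Q: 2·0+1·6+5·3 = 21 | 2·3+5·3 = 21
gcd(2,1,5,2,5) = 1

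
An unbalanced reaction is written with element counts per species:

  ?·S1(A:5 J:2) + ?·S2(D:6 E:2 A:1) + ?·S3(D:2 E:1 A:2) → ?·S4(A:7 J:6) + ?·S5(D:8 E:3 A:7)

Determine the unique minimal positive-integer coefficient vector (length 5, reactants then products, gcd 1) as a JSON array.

D: 3·0+2·6+2·2 = 16 | 1·0+2·8 = 16
E: 3·0+2·2+2·1 = 6 | 1·0+2·3 = 6
A: 3·5+2·1+2·2 = 21 | 1·7+2·7 = 21
J: 3·2+2·0+2·0 = 6 | 1·6+2·0 = 6
gcd(3,2,2,1,2) = 1

Coefficients: [3, 2, 2, 1, 2]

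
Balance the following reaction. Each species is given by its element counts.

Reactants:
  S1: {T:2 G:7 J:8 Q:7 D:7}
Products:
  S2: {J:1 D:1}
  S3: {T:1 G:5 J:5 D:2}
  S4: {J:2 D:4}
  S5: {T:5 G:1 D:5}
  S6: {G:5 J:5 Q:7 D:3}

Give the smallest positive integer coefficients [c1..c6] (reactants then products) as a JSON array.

T: 6·2 = 12 | 6·0+2·1+1·0+2·5+6·0 = 12
G: 6·7 = 42 | 6·0+2·5+1·0+2·1+6·5 = 42
J: 6·8 = 48 | 6·1+2·5+1·2+2·0+6·5 = 48
Q: 6·7 = 42 | 6·0+2·0+1·0+2·0+6·7 = 42
D: 6·7 = 42 | 6·1+2·2+1·4+2·5+6·3 = 42
gcd(6,6,2,1,2,6) = 1

Coefficients: [6, 6, 2, 1, 2, 6]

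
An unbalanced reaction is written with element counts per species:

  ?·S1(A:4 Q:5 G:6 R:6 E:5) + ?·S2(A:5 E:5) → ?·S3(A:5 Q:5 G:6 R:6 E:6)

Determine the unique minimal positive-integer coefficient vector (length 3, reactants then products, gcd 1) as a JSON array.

A: 5·4+1·5 = 25 | 5·5 = 25
Q: 5·5+1·0 = 25 | 5·5 = 25
G: 5·6+1·0 = 30 | 5·6 = 30
R: 5·6+1·0 = 30 | 5·6 = 30
E: 5·5+1·5 = 30 | 5·6 = 30
gcd(5,1,5) = 1

Coefficients: [5, 1, 5]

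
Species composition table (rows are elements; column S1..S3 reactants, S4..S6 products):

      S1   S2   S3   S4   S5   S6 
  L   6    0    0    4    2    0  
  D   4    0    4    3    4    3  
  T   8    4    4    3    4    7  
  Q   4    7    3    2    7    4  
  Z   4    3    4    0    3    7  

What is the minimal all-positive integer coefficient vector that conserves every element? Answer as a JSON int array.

Coefficients: [3, 1, 4, 4, 1, 4]

L: 3·6+1·0+4·0 = 18 | 4·4+1·2+4·0 = 18
D: 3·4+1·0+4·4 = 28 | 4·3+1·4+4·3 = 28
T: 3·8+1·4+4·4 = 44 | 4·3+1·4+4·7 = 44
Q: 3·4+1·7+4·3 = 31 | 4·2+1·7+4·4 = 31
Z: 3·4+1·3+4·4 = 31 | 4·0+1·3+4·7 = 31
gcd(3,1,4,4,1,4) = 1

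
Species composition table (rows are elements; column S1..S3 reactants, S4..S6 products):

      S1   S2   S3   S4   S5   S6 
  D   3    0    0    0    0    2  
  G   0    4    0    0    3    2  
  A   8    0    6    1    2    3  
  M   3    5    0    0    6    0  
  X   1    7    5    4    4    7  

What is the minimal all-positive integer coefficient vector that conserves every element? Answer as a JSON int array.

D: 2·3+6·0+1·0 = 6 | 1·0+6·0+3·2 = 6
G: 2·0+6·4+1·0 = 24 | 1·0+6·3+3·2 = 24
A: 2·8+6·0+1·6 = 22 | 1·1+6·2+3·3 = 22
M: 2·3+6·5+1·0 = 36 | 1·0+6·6+3·0 = 36
X: 2·1+6·7+1·5 = 49 | 1·4+6·4+3·7 = 49
gcd(2,6,1,1,6,3) = 1

Coefficients: [2, 6, 1, 1, 6, 3]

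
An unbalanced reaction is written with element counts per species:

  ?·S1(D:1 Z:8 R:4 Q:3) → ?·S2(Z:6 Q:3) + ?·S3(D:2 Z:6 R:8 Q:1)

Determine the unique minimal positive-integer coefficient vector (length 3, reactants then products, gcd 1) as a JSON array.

D: 6·1 = 6 | 5·0+3·2 = 6
Z: 6·8 = 48 | 5·6+3·6 = 48
R: 6·4 = 24 | 5·0+3·8 = 24
Q: 6·3 = 18 | 5·3+3·1 = 18
gcd(6,5,3) = 1

Coefficients: [6, 5, 3]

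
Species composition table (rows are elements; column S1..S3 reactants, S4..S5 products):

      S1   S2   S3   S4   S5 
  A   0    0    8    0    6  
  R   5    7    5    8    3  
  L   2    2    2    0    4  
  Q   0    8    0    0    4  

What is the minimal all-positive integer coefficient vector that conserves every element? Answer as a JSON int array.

A: 3·0+2·0+3·8 = 24 | 4·0+4·6 = 24
R: 3·5+2·7+3·5 = 44 | 4·8+4·3 = 44
L: 3·2+2·2+3·2 = 16 | 4·0+4·4 = 16
Q: 3·0+2·8+3·0 = 16 | 4·0+4·4 = 16
gcd(3,2,3,4,4) = 1

Coefficients: [3, 2, 3, 4, 4]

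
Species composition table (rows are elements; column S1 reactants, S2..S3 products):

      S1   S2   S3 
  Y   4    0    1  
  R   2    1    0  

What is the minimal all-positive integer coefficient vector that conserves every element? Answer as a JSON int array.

Y: 1·4 = 4 | 2·0+4·1 = 4
R: 1·2 = 2 | 2·1+4·0 = 2
gcd(1,2,4) = 1

Coefficients: [1, 2, 4]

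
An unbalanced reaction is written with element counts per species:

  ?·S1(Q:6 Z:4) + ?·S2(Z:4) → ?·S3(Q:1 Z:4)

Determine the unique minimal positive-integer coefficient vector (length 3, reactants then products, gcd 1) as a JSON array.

Coefficients: [1, 5, 6]

Q: 1·6+5·0 = 6 | 6·1 = 6
Z: 1·4+5·4 = 24 | 6·4 = 24
gcd(1,5,6) = 1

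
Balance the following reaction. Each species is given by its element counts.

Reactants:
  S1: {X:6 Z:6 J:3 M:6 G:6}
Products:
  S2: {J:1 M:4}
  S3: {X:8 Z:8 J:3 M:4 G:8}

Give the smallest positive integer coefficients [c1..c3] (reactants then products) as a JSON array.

Coefficients: [4, 3, 3]

X: 4·6 = 24 | 3·0+3·8 = 24
Z: 4·6 = 24 | 3·0+3·8 = 24
J: 4·3 = 12 | 3·1+3·3 = 12
M: 4·6 = 24 | 3·4+3·4 = 24
G: 4·6 = 24 | 3·0+3·8 = 24
gcd(4,3,3) = 1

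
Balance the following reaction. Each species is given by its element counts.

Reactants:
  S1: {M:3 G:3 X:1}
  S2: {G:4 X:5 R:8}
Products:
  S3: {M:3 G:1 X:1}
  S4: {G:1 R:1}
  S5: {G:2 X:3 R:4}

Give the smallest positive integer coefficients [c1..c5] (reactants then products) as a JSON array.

Coefficients: [1, 3, 1, 4, 5]

M: 1·3+3·0 = 3 | 1·3+4·0+5·0 = 3
G: 1·3+3·4 = 15 | 1·1+4·1+5·2 = 15
X: 1·1+3·5 = 16 | 1·1+4·0+5·3 = 16
R: 1·0+3·8 = 24 | 1·0+4·1+5·4 = 24
gcd(1,3,1,4,5) = 1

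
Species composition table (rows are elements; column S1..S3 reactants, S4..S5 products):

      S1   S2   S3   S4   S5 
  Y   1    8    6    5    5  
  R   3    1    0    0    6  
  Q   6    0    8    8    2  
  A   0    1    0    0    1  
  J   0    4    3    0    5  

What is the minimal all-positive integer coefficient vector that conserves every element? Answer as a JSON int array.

Coefficients: [5, 3, 1, 4, 3]

Y: 5·1+3·8+1·6 = 35 | 4·5+3·5 = 35
R: 5·3+3·1+1·0 = 18 | 4·0+3·6 = 18
Q: 5·6+3·0+1·8 = 38 | 4·8+3·2 = 38
A: 5·0+3·1+1·0 = 3 | 4·0+3·1 = 3
J: 5·0+3·4+1·3 = 15 | 4·0+3·5 = 15
gcd(5,3,1,4,3) = 1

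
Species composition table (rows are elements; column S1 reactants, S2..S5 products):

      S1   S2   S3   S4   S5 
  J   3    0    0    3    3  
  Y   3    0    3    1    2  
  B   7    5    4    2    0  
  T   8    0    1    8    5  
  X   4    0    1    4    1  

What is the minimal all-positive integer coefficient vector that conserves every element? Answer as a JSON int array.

Coefficients: [5, 3, 3, 4, 1]

J: 5·3 = 15 | 3·0+3·0+4·3+1·3 = 15
Y: 5·3 = 15 | 3·0+3·3+4·1+1·2 = 15
B: 5·7 = 35 | 3·5+3·4+4·2+1·0 = 35
T: 5·8 = 40 | 3·0+3·1+4·8+1·5 = 40
X: 5·4 = 20 | 3·0+3·1+4·4+1·1 = 20
gcd(5,3,3,4,1) = 1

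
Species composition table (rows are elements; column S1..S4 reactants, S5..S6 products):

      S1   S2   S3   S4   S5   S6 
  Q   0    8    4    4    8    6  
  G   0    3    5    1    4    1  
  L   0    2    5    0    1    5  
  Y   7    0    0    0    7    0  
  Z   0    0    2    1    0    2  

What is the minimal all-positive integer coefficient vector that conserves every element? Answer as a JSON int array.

Q: 5·0+5·8+1·4+2·4 = 52 | 5·8+2·6 = 52
G: 5·0+5·3+1·5+2·1 = 22 | 5·4+2·1 = 22
L: 5·0+5·2+1·5+2·0 = 15 | 5·1+2·5 = 15
Y: 5·7+5·0+1·0+2·0 = 35 | 5·7+2·0 = 35
Z: 5·0+5·0+1·2+2·1 = 4 | 5·0+2·2 = 4
gcd(5,5,1,2,5,2) = 1

Coefficients: [5, 5, 1, 2, 5, 2]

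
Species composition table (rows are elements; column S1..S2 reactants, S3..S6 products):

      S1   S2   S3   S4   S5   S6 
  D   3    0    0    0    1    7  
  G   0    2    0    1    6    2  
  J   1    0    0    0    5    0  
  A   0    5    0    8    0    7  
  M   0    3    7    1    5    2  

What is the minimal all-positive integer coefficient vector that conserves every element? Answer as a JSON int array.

D: 5·3+6·0 = 15 | 1·0+2·0+1·1+2·7 = 15
G: 5·0+6·2 = 12 | 1·0+2·1+1·6+2·2 = 12
J: 5·1+6·0 = 5 | 1·0+2·0+1·5+2·0 = 5
A: 5·0+6·5 = 30 | 1·0+2·8+1·0+2·7 = 30
M: 5·0+6·3 = 18 | 1·7+2·1+1·5+2·2 = 18
gcd(5,6,1,2,1,2) = 1

Coefficients: [5, 6, 1, 2, 1, 2]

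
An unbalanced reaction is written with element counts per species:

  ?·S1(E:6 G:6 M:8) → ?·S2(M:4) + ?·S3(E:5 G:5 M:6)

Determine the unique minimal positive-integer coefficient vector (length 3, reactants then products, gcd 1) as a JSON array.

Coefficients: [5, 1, 6]

E: 5·6 = 30 | 1·0+6·5 = 30
G: 5·6 = 30 | 1·0+6·5 = 30
M: 5·8 = 40 | 1·4+6·6 = 40
gcd(5,1,6) = 1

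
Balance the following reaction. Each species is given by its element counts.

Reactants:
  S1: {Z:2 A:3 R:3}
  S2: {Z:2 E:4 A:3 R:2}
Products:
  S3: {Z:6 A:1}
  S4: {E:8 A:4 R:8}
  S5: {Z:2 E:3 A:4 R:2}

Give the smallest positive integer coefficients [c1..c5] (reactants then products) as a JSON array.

Z: 2·2+5·2 = 14 | 1·6+1·0+4·2 = 14
E: 2·0+5·4 = 20 | 1·0+1·8+4·3 = 20
A: 2·3+5·3 = 21 | 1·1+1·4+4·4 = 21
R: 2·3+5·2 = 16 | 1·0+1·8+4·2 = 16
gcd(2,5,1,1,4) = 1

Coefficients: [2, 5, 1, 1, 4]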